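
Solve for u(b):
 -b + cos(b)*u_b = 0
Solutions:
 u(b) = C1 + Integral(b/cos(b), b)


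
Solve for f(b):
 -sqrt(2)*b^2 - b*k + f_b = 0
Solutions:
 f(b) = C1 + sqrt(2)*b^3/3 + b^2*k/2


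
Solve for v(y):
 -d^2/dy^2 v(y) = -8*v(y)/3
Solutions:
 v(y) = C1*exp(-2*sqrt(6)*y/3) + C2*exp(2*sqrt(6)*y/3)


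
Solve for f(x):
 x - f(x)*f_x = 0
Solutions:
 f(x) = -sqrt(C1 + x^2)
 f(x) = sqrt(C1 + x^2)


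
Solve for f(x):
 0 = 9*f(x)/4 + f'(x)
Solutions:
 f(x) = C1*exp(-9*x/4)


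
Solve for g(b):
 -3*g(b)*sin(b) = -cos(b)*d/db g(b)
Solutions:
 g(b) = C1/cos(b)^3


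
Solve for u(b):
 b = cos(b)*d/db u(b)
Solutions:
 u(b) = C1 + Integral(b/cos(b), b)


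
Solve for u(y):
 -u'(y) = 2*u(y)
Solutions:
 u(y) = C1*exp(-2*y)


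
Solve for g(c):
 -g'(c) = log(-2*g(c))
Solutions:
 Integral(1/(log(-_y) + log(2)), (_y, g(c))) = C1 - c


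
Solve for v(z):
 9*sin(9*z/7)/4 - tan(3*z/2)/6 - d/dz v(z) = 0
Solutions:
 v(z) = C1 + log(cos(3*z/2))/9 - 7*cos(9*z/7)/4


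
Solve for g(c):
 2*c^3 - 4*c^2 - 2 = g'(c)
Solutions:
 g(c) = C1 + c^4/2 - 4*c^3/3 - 2*c


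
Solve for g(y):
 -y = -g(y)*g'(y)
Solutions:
 g(y) = -sqrt(C1 + y^2)
 g(y) = sqrt(C1 + y^2)


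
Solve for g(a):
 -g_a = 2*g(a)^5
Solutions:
 g(a) = -I*(1/(C1 + 8*a))^(1/4)
 g(a) = I*(1/(C1 + 8*a))^(1/4)
 g(a) = -(1/(C1 + 8*a))^(1/4)
 g(a) = (1/(C1 + 8*a))^(1/4)


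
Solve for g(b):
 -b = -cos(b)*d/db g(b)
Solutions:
 g(b) = C1 + Integral(b/cos(b), b)


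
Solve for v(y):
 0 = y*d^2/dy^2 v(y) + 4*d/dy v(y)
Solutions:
 v(y) = C1 + C2/y^3


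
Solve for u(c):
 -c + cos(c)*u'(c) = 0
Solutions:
 u(c) = C1 + Integral(c/cos(c), c)


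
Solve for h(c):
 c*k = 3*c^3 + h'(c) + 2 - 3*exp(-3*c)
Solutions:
 h(c) = C1 - 3*c^4/4 + c^2*k/2 - 2*c - exp(-3*c)


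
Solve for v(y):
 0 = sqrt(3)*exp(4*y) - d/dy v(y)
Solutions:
 v(y) = C1 + sqrt(3)*exp(4*y)/4


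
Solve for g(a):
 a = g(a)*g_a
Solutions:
 g(a) = -sqrt(C1 + a^2)
 g(a) = sqrt(C1 + a^2)


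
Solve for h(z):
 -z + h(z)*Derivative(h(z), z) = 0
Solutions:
 h(z) = -sqrt(C1 + z^2)
 h(z) = sqrt(C1 + z^2)


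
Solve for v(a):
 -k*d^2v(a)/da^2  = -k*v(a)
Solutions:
 v(a) = C1*exp(-a) + C2*exp(a)


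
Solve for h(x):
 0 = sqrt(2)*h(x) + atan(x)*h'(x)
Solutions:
 h(x) = C1*exp(-sqrt(2)*Integral(1/atan(x), x))


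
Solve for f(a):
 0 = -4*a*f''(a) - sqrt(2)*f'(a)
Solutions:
 f(a) = C1 + C2*a^(1 - sqrt(2)/4)


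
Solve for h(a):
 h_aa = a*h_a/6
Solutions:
 h(a) = C1 + C2*erfi(sqrt(3)*a/6)


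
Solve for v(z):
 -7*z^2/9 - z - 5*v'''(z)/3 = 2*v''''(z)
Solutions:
 v(z) = C1 + C2*z + C3*z^2 + C4*exp(-5*z/6) - 7*z^5/900 + 13*z^4/600 - 13*z^3/125


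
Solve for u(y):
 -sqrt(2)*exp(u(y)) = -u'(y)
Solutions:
 u(y) = log(-1/(C1 + sqrt(2)*y))


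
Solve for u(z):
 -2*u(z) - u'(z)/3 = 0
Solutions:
 u(z) = C1*exp(-6*z)


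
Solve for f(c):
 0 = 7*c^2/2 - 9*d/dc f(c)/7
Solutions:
 f(c) = C1 + 49*c^3/54


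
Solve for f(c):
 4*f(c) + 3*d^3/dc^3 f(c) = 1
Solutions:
 f(c) = C3*exp(-6^(2/3)*c/3) + (C1*sin(2^(2/3)*3^(1/6)*c/2) + C2*cos(2^(2/3)*3^(1/6)*c/2))*exp(6^(2/3)*c/6) + 1/4


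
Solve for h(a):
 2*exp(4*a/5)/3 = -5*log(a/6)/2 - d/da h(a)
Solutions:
 h(a) = C1 - 5*a*log(a)/2 + 5*a*(1 + log(6))/2 - 5*exp(4*a/5)/6


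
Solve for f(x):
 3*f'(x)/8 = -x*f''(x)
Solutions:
 f(x) = C1 + C2*x^(5/8)


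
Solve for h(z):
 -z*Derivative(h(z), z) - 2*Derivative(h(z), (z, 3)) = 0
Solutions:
 h(z) = C1 + Integral(C2*airyai(-2^(2/3)*z/2) + C3*airybi(-2^(2/3)*z/2), z)


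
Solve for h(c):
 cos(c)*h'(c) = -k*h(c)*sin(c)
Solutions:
 h(c) = C1*exp(k*log(cos(c)))


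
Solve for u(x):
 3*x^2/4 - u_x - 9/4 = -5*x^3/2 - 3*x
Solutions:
 u(x) = C1 + 5*x^4/8 + x^3/4 + 3*x^2/2 - 9*x/4


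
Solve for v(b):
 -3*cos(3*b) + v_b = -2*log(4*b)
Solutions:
 v(b) = C1 - 2*b*log(b) - 4*b*log(2) + 2*b + sin(3*b)


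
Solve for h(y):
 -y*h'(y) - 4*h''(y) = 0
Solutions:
 h(y) = C1 + C2*erf(sqrt(2)*y/4)


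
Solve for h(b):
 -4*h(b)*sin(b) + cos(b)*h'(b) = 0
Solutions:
 h(b) = C1/cos(b)^4


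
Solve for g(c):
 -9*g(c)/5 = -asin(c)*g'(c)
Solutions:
 g(c) = C1*exp(9*Integral(1/asin(c), c)/5)


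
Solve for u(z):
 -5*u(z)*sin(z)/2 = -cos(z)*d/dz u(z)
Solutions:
 u(z) = C1/cos(z)^(5/2)


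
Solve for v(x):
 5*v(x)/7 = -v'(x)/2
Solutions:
 v(x) = C1*exp(-10*x/7)


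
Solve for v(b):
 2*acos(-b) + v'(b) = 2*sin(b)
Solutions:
 v(b) = C1 - 2*b*acos(-b) - 2*sqrt(1 - b^2) - 2*cos(b)


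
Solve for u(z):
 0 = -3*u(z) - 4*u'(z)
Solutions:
 u(z) = C1*exp(-3*z/4)


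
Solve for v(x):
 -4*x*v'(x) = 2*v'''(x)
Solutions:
 v(x) = C1 + Integral(C2*airyai(-2^(1/3)*x) + C3*airybi(-2^(1/3)*x), x)


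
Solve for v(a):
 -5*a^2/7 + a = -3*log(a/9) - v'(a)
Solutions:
 v(a) = C1 + 5*a^3/21 - a^2/2 - 3*a*log(a) + 3*a + a*log(729)


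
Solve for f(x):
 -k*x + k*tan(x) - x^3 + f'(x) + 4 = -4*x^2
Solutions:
 f(x) = C1 + k*x^2/2 + k*log(cos(x)) + x^4/4 - 4*x^3/3 - 4*x


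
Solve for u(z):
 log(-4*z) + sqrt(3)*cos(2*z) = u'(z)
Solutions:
 u(z) = C1 + z*log(-z) - z + 2*z*log(2) + sqrt(3)*sin(2*z)/2


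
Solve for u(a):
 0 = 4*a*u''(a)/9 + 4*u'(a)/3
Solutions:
 u(a) = C1 + C2/a^2


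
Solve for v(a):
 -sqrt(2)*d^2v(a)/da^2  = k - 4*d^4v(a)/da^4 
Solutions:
 v(a) = C1 + C2*a + C3*exp(-2^(1/4)*a/2) + C4*exp(2^(1/4)*a/2) - sqrt(2)*a^2*k/4


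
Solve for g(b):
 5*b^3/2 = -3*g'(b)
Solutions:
 g(b) = C1 - 5*b^4/24


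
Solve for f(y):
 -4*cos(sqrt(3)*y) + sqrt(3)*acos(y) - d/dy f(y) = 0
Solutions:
 f(y) = C1 + sqrt(3)*(y*acos(y) - sqrt(1 - y^2)) - 4*sqrt(3)*sin(sqrt(3)*y)/3


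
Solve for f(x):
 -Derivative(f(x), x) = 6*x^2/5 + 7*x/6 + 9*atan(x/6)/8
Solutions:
 f(x) = C1 - 2*x^3/5 - 7*x^2/12 - 9*x*atan(x/6)/8 + 27*log(x^2 + 36)/8


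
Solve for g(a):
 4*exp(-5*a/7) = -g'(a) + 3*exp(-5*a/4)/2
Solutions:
 g(a) = C1 - 6*exp(-5*a/4)/5 + 28*exp(-5*a/7)/5


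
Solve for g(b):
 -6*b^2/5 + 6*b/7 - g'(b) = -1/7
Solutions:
 g(b) = C1 - 2*b^3/5 + 3*b^2/7 + b/7


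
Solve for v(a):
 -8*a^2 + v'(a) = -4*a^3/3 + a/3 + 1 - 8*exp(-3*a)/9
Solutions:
 v(a) = C1 - a^4/3 + 8*a^3/3 + a^2/6 + a + 8*exp(-3*a)/27


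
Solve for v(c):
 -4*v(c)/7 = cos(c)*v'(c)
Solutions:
 v(c) = C1*(sin(c) - 1)^(2/7)/(sin(c) + 1)^(2/7)


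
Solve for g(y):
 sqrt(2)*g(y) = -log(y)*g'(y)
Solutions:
 g(y) = C1*exp(-sqrt(2)*li(y))


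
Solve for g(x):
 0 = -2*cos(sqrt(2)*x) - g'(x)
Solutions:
 g(x) = C1 - sqrt(2)*sin(sqrt(2)*x)


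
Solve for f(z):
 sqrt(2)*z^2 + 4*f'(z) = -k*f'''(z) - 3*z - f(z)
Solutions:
 f(z) = C1*exp(2^(1/3)*z*(6^(1/3)*(sqrt(3)*sqrt((27 + 256/k)/k^2) + 9/k)^(1/3)/12 - 2^(1/3)*3^(5/6)*I*(sqrt(3)*sqrt((27 + 256/k)/k^2) + 9/k)^(1/3)/12 + 8/(k*(-3^(1/3) + 3^(5/6)*I)*(sqrt(3)*sqrt((27 + 256/k)/k^2) + 9/k)^(1/3)))) + C2*exp(2^(1/3)*z*(6^(1/3)*(sqrt(3)*sqrt((27 + 256/k)/k^2) + 9/k)^(1/3)/12 + 2^(1/3)*3^(5/6)*I*(sqrt(3)*sqrt((27 + 256/k)/k^2) + 9/k)^(1/3)/12 - 8/(k*(3^(1/3) + 3^(5/6)*I)*(sqrt(3)*sqrt((27 + 256/k)/k^2) + 9/k)^(1/3)))) + C3*exp(6^(1/3)*z*(-2^(1/3)*(sqrt(3)*sqrt((27 + 256/k)/k^2) + 9/k)^(1/3) + 8*3^(1/3)/(k*(sqrt(3)*sqrt((27 + 256/k)/k^2) + 9/k)^(1/3)))/6) - sqrt(2)*z^2 - 3*z + 8*sqrt(2)*z - 32*sqrt(2) + 12


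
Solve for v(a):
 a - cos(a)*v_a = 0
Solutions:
 v(a) = C1 + Integral(a/cos(a), a)


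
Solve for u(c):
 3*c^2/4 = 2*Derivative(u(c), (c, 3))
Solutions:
 u(c) = C1 + C2*c + C3*c^2 + c^5/160


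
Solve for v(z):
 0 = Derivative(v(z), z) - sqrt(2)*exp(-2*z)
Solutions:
 v(z) = C1 - sqrt(2)*exp(-2*z)/2


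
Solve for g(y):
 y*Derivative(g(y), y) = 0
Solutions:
 g(y) = C1


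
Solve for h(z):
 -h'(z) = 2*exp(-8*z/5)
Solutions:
 h(z) = C1 + 5*exp(-8*z/5)/4


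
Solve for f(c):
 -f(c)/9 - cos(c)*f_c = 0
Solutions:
 f(c) = C1*(sin(c) - 1)^(1/18)/(sin(c) + 1)^(1/18)


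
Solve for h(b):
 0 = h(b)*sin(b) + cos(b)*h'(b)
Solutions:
 h(b) = C1*cos(b)


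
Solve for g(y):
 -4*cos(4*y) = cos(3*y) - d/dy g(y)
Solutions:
 g(y) = C1 + sin(3*y)/3 + sin(4*y)


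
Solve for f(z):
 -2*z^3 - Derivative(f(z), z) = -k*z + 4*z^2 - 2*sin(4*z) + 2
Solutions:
 f(z) = C1 + k*z^2/2 - z^4/2 - 4*z^3/3 - 2*z - cos(4*z)/2


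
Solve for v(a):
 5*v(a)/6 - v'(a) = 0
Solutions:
 v(a) = C1*exp(5*a/6)


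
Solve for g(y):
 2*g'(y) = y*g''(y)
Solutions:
 g(y) = C1 + C2*y^3


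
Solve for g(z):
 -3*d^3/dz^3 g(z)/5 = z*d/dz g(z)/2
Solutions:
 g(z) = C1 + Integral(C2*airyai(-5^(1/3)*6^(2/3)*z/6) + C3*airybi(-5^(1/3)*6^(2/3)*z/6), z)


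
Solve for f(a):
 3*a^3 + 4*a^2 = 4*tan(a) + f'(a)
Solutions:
 f(a) = C1 + 3*a^4/4 + 4*a^3/3 + 4*log(cos(a))


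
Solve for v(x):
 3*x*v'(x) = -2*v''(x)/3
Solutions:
 v(x) = C1 + C2*erf(3*x/2)


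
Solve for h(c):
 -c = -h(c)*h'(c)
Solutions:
 h(c) = -sqrt(C1 + c^2)
 h(c) = sqrt(C1 + c^2)


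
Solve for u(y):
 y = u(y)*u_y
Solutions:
 u(y) = -sqrt(C1 + y^2)
 u(y) = sqrt(C1 + y^2)


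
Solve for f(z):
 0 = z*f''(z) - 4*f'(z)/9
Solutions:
 f(z) = C1 + C2*z^(13/9)


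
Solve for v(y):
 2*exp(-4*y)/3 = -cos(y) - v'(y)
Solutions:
 v(y) = C1 - sin(y) + exp(-4*y)/6


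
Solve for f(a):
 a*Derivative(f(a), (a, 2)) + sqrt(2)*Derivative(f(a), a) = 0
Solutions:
 f(a) = C1 + C2*a^(1 - sqrt(2))


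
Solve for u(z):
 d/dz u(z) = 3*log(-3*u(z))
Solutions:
 -Integral(1/(log(-_y) + log(3)), (_y, u(z)))/3 = C1 - z


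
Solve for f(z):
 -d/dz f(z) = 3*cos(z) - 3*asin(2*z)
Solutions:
 f(z) = C1 + 3*z*asin(2*z) + 3*sqrt(1 - 4*z^2)/2 - 3*sin(z)


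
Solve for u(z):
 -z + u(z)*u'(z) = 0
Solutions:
 u(z) = -sqrt(C1 + z^2)
 u(z) = sqrt(C1 + z^2)


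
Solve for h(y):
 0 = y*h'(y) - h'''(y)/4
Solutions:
 h(y) = C1 + Integral(C2*airyai(2^(2/3)*y) + C3*airybi(2^(2/3)*y), y)


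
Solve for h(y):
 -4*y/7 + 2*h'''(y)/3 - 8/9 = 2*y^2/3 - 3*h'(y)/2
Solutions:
 h(y) = C1 + C2*sin(3*y/2) + C3*cos(3*y/2) + 4*y^3/27 + 4*y^2/21 + 16*y/81


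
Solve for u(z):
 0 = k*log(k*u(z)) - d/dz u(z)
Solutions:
 li(k*u(z))/k = C1 + k*z


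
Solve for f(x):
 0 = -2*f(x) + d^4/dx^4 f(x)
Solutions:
 f(x) = C1*exp(-2^(1/4)*x) + C2*exp(2^(1/4)*x) + C3*sin(2^(1/4)*x) + C4*cos(2^(1/4)*x)


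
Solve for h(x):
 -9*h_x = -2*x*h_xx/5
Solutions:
 h(x) = C1 + C2*x^(47/2)


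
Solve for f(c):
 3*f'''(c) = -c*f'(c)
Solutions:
 f(c) = C1 + Integral(C2*airyai(-3^(2/3)*c/3) + C3*airybi(-3^(2/3)*c/3), c)


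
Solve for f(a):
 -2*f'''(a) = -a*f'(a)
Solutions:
 f(a) = C1 + Integral(C2*airyai(2^(2/3)*a/2) + C3*airybi(2^(2/3)*a/2), a)


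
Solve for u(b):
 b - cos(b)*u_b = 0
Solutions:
 u(b) = C1 + Integral(b/cos(b), b)


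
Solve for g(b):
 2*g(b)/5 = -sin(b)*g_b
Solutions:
 g(b) = C1*(cos(b) + 1)^(1/5)/(cos(b) - 1)^(1/5)


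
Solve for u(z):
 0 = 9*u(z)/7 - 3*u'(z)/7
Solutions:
 u(z) = C1*exp(3*z)


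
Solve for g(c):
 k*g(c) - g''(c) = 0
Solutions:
 g(c) = C1*exp(-c*sqrt(k)) + C2*exp(c*sqrt(k))


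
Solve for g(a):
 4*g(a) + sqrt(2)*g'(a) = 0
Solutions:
 g(a) = C1*exp(-2*sqrt(2)*a)


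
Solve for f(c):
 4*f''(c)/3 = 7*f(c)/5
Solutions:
 f(c) = C1*exp(-sqrt(105)*c/10) + C2*exp(sqrt(105)*c/10)


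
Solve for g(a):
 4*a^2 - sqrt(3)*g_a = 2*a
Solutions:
 g(a) = C1 + 4*sqrt(3)*a^3/9 - sqrt(3)*a^2/3


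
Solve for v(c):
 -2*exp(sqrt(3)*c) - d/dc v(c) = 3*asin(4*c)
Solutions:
 v(c) = C1 - 3*c*asin(4*c) - 3*sqrt(1 - 16*c^2)/4 - 2*sqrt(3)*exp(sqrt(3)*c)/3


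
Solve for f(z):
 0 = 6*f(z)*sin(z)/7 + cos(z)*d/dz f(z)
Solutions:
 f(z) = C1*cos(z)^(6/7)


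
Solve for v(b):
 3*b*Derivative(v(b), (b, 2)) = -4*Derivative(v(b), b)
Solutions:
 v(b) = C1 + C2/b^(1/3)


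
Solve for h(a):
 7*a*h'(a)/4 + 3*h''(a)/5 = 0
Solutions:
 h(a) = C1 + C2*erf(sqrt(210)*a/12)


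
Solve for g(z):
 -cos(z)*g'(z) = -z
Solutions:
 g(z) = C1 + Integral(z/cos(z), z)


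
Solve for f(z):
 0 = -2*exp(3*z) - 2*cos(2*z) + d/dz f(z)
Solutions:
 f(z) = C1 + 2*exp(3*z)/3 + sin(2*z)


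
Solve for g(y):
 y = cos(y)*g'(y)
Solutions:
 g(y) = C1 + Integral(y/cos(y), y)


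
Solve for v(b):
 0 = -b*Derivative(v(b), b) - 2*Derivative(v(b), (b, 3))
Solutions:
 v(b) = C1 + Integral(C2*airyai(-2^(2/3)*b/2) + C3*airybi(-2^(2/3)*b/2), b)


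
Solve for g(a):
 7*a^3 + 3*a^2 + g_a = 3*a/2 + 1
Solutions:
 g(a) = C1 - 7*a^4/4 - a^3 + 3*a^2/4 + a


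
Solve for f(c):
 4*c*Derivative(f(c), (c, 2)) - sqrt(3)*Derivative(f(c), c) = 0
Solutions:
 f(c) = C1 + C2*c^(sqrt(3)/4 + 1)


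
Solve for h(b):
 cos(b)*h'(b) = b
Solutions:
 h(b) = C1 + Integral(b/cos(b), b)


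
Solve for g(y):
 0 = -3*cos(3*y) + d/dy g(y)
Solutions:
 g(y) = C1 + sin(3*y)


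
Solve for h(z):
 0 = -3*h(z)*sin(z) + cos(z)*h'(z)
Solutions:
 h(z) = C1/cos(z)^3


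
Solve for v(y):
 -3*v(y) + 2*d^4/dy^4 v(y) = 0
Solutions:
 v(y) = C1*exp(-2^(3/4)*3^(1/4)*y/2) + C2*exp(2^(3/4)*3^(1/4)*y/2) + C3*sin(2^(3/4)*3^(1/4)*y/2) + C4*cos(2^(3/4)*3^(1/4)*y/2)


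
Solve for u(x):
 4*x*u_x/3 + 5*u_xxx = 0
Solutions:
 u(x) = C1 + Integral(C2*airyai(-30^(2/3)*x/15) + C3*airybi(-30^(2/3)*x/15), x)


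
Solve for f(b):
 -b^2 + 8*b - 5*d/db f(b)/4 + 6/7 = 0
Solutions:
 f(b) = C1 - 4*b^3/15 + 16*b^2/5 + 24*b/35


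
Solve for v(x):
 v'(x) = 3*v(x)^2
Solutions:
 v(x) = -1/(C1 + 3*x)


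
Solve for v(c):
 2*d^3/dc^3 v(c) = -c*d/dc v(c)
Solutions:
 v(c) = C1 + Integral(C2*airyai(-2^(2/3)*c/2) + C3*airybi(-2^(2/3)*c/2), c)


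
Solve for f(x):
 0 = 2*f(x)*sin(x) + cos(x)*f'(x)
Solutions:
 f(x) = C1*cos(x)^2


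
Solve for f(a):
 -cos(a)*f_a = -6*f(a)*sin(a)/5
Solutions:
 f(a) = C1/cos(a)^(6/5)


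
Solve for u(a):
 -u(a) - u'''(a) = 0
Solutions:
 u(a) = C3*exp(-a) + (C1*sin(sqrt(3)*a/2) + C2*cos(sqrt(3)*a/2))*exp(a/2)


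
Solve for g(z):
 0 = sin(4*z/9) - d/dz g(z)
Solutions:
 g(z) = C1 - 9*cos(4*z/9)/4


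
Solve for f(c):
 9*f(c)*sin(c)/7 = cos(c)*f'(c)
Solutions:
 f(c) = C1/cos(c)^(9/7)


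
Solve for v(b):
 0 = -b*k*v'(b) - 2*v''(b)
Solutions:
 v(b) = Piecewise((-sqrt(pi)*C1*erf(b*sqrt(k)/2)/sqrt(k) - C2, (k > 0) | (k < 0)), (-C1*b - C2, True))


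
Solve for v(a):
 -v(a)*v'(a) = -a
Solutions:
 v(a) = -sqrt(C1 + a^2)
 v(a) = sqrt(C1 + a^2)


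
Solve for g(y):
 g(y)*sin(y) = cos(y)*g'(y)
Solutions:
 g(y) = C1/cos(y)


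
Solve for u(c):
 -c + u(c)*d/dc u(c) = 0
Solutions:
 u(c) = -sqrt(C1 + c^2)
 u(c) = sqrt(C1 + c^2)


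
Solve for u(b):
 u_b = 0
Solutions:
 u(b) = C1


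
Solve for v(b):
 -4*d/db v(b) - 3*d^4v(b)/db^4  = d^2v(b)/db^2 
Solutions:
 v(b) = C1 + C4*exp(-b) + (C2*sin(sqrt(39)*b/6) + C3*cos(sqrt(39)*b/6))*exp(b/2)


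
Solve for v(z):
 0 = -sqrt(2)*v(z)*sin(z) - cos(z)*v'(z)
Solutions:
 v(z) = C1*cos(z)^(sqrt(2))


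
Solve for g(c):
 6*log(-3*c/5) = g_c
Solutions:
 g(c) = C1 + 6*c*log(-c) + 6*c*(-log(5) - 1 + log(3))


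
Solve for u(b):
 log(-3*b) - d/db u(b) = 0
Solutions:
 u(b) = C1 + b*log(-b) + b*(-1 + log(3))


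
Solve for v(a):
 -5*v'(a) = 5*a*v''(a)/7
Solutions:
 v(a) = C1 + C2/a^6


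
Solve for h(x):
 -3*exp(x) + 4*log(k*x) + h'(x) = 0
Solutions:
 h(x) = C1 - 4*x*log(k*x) + 4*x + 3*exp(x)


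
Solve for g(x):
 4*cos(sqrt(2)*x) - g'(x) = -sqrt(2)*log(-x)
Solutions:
 g(x) = C1 + sqrt(2)*x*(log(-x) - 1) + 2*sqrt(2)*sin(sqrt(2)*x)


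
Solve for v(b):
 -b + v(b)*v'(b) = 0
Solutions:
 v(b) = -sqrt(C1 + b^2)
 v(b) = sqrt(C1 + b^2)


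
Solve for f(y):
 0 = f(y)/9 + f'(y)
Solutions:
 f(y) = C1*exp(-y/9)


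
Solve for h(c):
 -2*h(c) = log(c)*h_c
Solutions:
 h(c) = C1*exp(-2*li(c))


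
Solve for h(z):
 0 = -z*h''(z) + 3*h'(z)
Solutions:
 h(z) = C1 + C2*z^4


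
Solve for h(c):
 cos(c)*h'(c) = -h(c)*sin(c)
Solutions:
 h(c) = C1*cos(c)


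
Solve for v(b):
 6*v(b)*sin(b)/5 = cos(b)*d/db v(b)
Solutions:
 v(b) = C1/cos(b)^(6/5)


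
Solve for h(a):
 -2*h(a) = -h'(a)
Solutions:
 h(a) = C1*exp(2*a)


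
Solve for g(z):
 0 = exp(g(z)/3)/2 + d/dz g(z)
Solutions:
 g(z) = 3*log(1/(C1 + z)) + 3*log(6)


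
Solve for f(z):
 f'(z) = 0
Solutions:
 f(z) = C1


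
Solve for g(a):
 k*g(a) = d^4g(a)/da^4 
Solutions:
 g(a) = C1*exp(-a*k^(1/4)) + C2*exp(a*k^(1/4)) + C3*exp(-I*a*k^(1/4)) + C4*exp(I*a*k^(1/4))


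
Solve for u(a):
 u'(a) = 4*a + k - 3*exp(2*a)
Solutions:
 u(a) = C1 + 2*a^2 + a*k - 3*exp(2*a)/2


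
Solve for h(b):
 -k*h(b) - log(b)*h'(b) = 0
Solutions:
 h(b) = C1*exp(-k*li(b))


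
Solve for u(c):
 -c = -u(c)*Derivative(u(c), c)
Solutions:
 u(c) = -sqrt(C1 + c^2)
 u(c) = sqrt(C1 + c^2)


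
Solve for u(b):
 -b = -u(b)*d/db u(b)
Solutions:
 u(b) = -sqrt(C1 + b^2)
 u(b) = sqrt(C1 + b^2)


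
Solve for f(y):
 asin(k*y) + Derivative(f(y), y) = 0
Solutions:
 f(y) = C1 - Piecewise((y*asin(k*y) + sqrt(-k^2*y^2 + 1)/k, Ne(k, 0)), (0, True))


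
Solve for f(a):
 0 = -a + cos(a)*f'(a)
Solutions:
 f(a) = C1 + Integral(a/cos(a), a)


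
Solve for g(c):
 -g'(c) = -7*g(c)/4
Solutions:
 g(c) = C1*exp(7*c/4)


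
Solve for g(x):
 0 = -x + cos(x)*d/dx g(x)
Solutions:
 g(x) = C1 + Integral(x/cos(x), x)


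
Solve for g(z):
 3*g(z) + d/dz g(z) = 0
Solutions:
 g(z) = C1*exp(-3*z)


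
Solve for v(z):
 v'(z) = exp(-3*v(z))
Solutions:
 v(z) = log(C1 + 3*z)/3
 v(z) = log((-3^(1/3) - 3^(5/6)*I)*(C1 + z)^(1/3)/2)
 v(z) = log((-3^(1/3) + 3^(5/6)*I)*(C1 + z)^(1/3)/2)


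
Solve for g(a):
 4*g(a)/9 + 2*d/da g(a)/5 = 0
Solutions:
 g(a) = C1*exp(-10*a/9)


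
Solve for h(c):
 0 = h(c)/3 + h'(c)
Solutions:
 h(c) = C1*exp(-c/3)


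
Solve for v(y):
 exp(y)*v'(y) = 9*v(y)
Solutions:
 v(y) = C1*exp(-9*exp(-y))


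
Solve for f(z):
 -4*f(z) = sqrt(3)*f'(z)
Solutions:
 f(z) = C1*exp(-4*sqrt(3)*z/3)


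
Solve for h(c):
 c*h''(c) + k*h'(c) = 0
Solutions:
 h(c) = C1 + c^(1 - re(k))*(C2*sin(log(c)*Abs(im(k))) + C3*cos(log(c)*im(k)))


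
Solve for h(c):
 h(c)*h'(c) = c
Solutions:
 h(c) = -sqrt(C1 + c^2)
 h(c) = sqrt(C1 + c^2)


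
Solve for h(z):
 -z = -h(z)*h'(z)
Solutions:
 h(z) = -sqrt(C1 + z^2)
 h(z) = sqrt(C1 + z^2)


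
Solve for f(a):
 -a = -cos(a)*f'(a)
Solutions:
 f(a) = C1 + Integral(a/cos(a), a)


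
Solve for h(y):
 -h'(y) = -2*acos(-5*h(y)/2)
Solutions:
 Integral(1/acos(-5*_y/2), (_y, h(y))) = C1 + 2*y


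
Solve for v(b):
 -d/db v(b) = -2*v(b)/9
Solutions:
 v(b) = C1*exp(2*b/9)


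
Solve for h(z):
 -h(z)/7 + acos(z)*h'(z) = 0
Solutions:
 h(z) = C1*exp(Integral(1/acos(z), z)/7)


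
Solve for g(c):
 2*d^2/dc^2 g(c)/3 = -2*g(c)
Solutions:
 g(c) = C1*sin(sqrt(3)*c) + C2*cos(sqrt(3)*c)


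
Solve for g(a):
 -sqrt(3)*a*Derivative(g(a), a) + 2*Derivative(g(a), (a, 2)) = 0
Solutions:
 g(a) = C1 + C2*erfi(3^(1/4)*a/2)


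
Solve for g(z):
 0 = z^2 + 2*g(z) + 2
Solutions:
 g(z) = -z^2/2 - 1


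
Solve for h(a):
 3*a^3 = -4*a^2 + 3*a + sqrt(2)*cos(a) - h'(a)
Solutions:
 h(a) = C1 - 3*a^4/4 - 4*a^3/3 + 3*a^2/2 + sqrt(2)*sin(a)


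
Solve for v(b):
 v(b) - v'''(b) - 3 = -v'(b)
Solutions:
 v(b) = C1*exp(-b*(2*18^(1/3)/(sqrt(69) + 9)^(1/3) + 12^(1/3)*(sqrt(69) + 9)^(1/3))/12)*sin(2^(1/3)*3^(1/6)*b*(-2^(1/3)*3^(2/3)*(sqrt(69) + 9)^(1/3) + 6/(sqrt(69) + 9)^(1/3))/12) + C2*exp(-b*(2*18^(1/3)/(sqrt(69) + 9)^(1/3) + 12^(1/3)*(sqrt(69) + 9)^(1/3))/12)*cos(2^(1/3)*3^(1/6)*b*(-2^(1/3)*3^(2/3)*(sqrt(69) + 9)^(1/3) + 6/(sqrt(69) + 9)^(1/3))/12) + C3*exp(b*(2*18^(1/3)/(sqrt(69) + 9)^(1/3) + 12^(1/3)*(sqrt(69) + 9)^(1/3))/6) + 3


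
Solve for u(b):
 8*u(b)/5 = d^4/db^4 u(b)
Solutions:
 u(b) = C1*exp(-10^(3/4)*b/5) + C2*exp(10^(3/4)*b/5) + C3*sin(10^(3/4)*b/5) + C4*cos(10^(3/4)*b/5)


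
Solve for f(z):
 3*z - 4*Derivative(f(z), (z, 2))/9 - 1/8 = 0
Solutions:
 f(z) = C1 + C2*z + 9*z^3/8 - 9*z^2/64


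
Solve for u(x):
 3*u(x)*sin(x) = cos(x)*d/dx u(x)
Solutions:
 u(x) = C1/cos(x)^3


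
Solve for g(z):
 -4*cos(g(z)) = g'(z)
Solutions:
 g(z) = pi - asin((C1 + exp(8*z))/(C1 - exp(8*z)))
 g(z) = asin((C1 + exp(8*z))/(C1 - exp(8*z)))


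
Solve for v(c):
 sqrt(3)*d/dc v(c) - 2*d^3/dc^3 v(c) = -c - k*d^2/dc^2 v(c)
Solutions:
 v(c) = C1 + C2*exp(c*(k - sqrt(k^2 + 8*sqrt(3)))/4) + C3*exp(c*(k + sqrt(k^2 + 8*sqrt(3)))/4) - sqrt(3)*c^2/6 + c*k/3


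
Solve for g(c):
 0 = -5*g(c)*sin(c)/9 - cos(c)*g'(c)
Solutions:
 g(c) = C1*cos(c)^(5/9)


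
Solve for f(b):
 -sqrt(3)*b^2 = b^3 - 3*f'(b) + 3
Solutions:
 f(b) = C1 + b^4/12 + sqrt(3)*b^3/9 + b


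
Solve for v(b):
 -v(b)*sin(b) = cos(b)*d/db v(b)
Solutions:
 v(b) = C1*cos(b)


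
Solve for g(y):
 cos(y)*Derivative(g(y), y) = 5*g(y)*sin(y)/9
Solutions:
 g(y) = C1/cos(y)^(5/9)


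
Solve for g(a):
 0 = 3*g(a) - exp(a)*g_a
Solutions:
 g(a) = C1*exp(-3*exp(-a))


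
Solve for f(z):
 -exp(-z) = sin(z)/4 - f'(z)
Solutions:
 f(z) = C1 - cos(z)/4 - exp(-z)


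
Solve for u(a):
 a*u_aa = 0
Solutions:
 u(a) = C1 + C2*a


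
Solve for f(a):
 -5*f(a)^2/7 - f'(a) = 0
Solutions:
 f(a) = 7/(C1 + 5*a)


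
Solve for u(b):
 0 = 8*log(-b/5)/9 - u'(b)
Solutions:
 u(b) = C1 + 8*b*log(-b)/9 + 8*b*(-log(5) - 1)/9


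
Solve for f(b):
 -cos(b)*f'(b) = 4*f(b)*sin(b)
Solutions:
 f(b) = C1*cos(b)^4


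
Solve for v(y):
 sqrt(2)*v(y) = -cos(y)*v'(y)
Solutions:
 v(y) = C1*(sin(y) - 1)^(sqrt(2)/2)/(sin(y) + 1)^(sqrt(2)/2)


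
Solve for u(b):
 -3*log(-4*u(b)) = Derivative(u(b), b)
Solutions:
 Integral(1/(log(-_y) + 2*log(2)), (_y, u(b)))/3 = C1 - b


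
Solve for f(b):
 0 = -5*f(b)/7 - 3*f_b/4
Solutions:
 f(b) = C1*exp(-20*b/21)


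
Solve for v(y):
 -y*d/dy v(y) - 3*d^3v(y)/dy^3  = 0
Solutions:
 v(y) = C1 + Integral(C2*airyai(-3^(2/3)*y/3) + C3*airybi(-3^(2/3)*y/3), y)


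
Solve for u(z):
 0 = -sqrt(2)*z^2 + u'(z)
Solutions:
 u(z) = C1 + sqrt(2)*z^3/3


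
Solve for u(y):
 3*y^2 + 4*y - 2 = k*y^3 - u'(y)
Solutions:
 u(y) = C1 + k*y^4/4 - y^3 - 2*y^2 + 2*y


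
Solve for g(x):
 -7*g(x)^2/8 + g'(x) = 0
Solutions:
 g(x) = -8/(C1 + 7*x)


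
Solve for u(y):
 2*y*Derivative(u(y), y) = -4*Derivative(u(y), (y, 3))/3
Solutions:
 u(y) = C1 + Integral(C2*airyai(-2^(2/3)*3^(1/3)*y/2) + C3*airybi(-2^(2/3)*3^(1/3)*y/2), y)


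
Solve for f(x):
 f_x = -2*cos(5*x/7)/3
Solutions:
 f(x) = C1 - 14*sin(5*x/7)/15


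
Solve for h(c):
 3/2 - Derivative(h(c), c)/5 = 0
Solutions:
 h(c) = C1 + 15*c/2


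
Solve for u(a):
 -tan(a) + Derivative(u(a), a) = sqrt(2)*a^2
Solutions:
 u(a) = C1 + sqrt(2)*a^3/3 - log(cos(a))


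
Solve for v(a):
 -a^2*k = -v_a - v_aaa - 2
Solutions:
 v(a) = C1 + C2*sin(a) + C3*cos(a) + a^3*k/3 - 2*a*k - 2*a


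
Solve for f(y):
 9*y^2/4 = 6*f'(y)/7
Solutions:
 f(y) = C1 + 7*y^3/8


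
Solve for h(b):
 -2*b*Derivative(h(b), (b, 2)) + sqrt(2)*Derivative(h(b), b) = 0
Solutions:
 h(b) = C1 + C2*b^(sqrt(2)/2 + 1)


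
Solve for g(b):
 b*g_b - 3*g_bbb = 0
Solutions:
 g(b) = C1 + Integral(C2*airyai(3^(2/3)*b/3) + C3*airybi(3^(2/3)*b/3), b)


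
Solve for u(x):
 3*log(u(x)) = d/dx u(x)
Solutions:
 li(u(x)) = C1 + 3*x


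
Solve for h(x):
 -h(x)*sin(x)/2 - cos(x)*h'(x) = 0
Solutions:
 h(x) = C1*sqrt(cos(x))


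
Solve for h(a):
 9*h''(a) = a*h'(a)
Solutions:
 h(a) = C1 + C2*erfi(sqrt(2)*a/6)


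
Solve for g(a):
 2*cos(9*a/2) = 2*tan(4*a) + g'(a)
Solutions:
 g(a) = C1 + log(cos(4*a))/2 + 4*sin(9*a/2)/9


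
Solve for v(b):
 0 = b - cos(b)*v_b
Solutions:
 v(b) = C1 + Integral(b/cos(b), b)


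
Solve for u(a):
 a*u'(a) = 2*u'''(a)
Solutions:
 u(a) = C1 + Integral(C2*airyai(2^(2/3)*a/2) + C3*airybi(2^(2/3)*a/2), a)


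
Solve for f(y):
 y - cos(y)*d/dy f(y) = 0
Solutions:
 f(y) = C1 + Integral(y/cos(y), y)


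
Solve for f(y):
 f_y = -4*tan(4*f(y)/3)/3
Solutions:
 f(y) = -3*asin(C1*exp(-16*y/9))/4 + 3*pi/4
 f(y) = 3*asin(C1*exp(-16*y/9))/4


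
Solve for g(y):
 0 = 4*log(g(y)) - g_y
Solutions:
 li(g(y)) = C1 + 4*y


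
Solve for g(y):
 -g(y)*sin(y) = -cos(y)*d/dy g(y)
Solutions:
 g(y) = C1/cos(y)


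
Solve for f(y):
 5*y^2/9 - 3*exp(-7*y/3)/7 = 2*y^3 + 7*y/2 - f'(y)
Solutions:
 f(y) = C1 + y^4/2 - 5*y^3/27 + 7*y^2/4 - 9*exp(-7*y/3)/49


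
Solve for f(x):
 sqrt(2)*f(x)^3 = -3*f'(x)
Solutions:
 f(x) = -sqrt(6)*sqrt(-1/(C1 - sqrt(2)*x))/2
 f(x) = sqrt(6)*sqrt(-1/(C1 - sqrt(2)*x))/2


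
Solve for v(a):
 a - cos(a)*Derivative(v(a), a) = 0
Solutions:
 v(a) = C1 + Integral(a/cos(a), a)


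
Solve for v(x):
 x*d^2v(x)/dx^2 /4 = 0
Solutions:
 v(x) = C1 + C2*x


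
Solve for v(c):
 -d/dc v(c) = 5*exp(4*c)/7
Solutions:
 v(c) = C1 - 5*exp(4*c)/28


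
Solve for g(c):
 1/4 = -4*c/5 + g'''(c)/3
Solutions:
 g(c) = C1 + C2*c + C3*c^2 + c^4/10 + c^3/8


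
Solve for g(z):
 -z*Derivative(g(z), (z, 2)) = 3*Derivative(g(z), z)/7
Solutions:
 g(z) = C1 + C2*z^(4/7)


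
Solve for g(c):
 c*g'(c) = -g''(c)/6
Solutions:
 g(c) = C1 + C2*erf(sqrt(3)*c)


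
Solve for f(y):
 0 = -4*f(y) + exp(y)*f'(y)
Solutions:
 f(y) = C1*exp(-4*exp(-y))


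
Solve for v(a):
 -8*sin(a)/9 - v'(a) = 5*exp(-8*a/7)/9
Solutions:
 v(a) = C1 + 8*cos(a)/9 + 35*exp(-8*a/7)/72


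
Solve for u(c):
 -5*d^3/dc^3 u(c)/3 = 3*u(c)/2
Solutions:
 u(c) = C3*exp(-30^(2/3)*c/10) + (C1*sin(3*10^(2/3)*3^(1/6)*c/20) + C2*cos(3*10^(2/3)*3^(1/6)*c/20))*exp(30^(2/3)*c/20)


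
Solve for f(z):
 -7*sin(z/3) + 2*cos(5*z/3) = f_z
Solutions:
 f(z) = C1 + 6*sin(5*z/3)/5 + 21*cos(z/3)


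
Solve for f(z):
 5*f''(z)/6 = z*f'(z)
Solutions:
 f(z) = C1 + C2*erfi(sqrt(15)*z/5)


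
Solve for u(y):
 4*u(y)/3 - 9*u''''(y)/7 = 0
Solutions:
 u(y) = C1*exp(-sqrt(2)*21^(1/4)*y/3) + C2*exp(sqrt(2)*21^(1/4)*y/3) + C3*sin(sqrt(2)*21^(1/4)*y/3) + C4*cos(sqrt(2)*21^(1/4)*y/3)


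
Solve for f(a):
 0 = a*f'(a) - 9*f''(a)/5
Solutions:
 f(a) = C1 + C2*erfi(sqrt(10)*a/6)


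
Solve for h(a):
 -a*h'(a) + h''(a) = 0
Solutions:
 h(a) = C1 + C2*erfi(sqrt(2)*a/2)


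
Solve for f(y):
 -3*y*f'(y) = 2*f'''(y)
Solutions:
 f(y) = C1 + Integral(C2*airyai(-2^(2/3)*3^(1/3)*y/2) + C3*airybi(-2^(2/3)*3^(1/3)*y/2), y)


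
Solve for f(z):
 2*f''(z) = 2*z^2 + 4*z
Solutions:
 f(z) = C1 + C2*z + z^4/12 + z^3/3


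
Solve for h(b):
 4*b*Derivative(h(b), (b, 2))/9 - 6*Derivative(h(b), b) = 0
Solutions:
 h(b) = C1 + C2*b^(29/2)


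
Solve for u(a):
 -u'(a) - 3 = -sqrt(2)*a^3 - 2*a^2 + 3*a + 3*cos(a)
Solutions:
 u(a) = C1 + sqrt(2)*a^4/4 + 2*a^3/3 - 3*a^2/2 - 3*a - 3*sin(a)


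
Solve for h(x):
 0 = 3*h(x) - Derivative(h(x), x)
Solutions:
 h(x) = C1*exp(3*x)


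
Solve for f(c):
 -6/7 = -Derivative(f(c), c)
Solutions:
 f(c) = C1 + 6*c/7


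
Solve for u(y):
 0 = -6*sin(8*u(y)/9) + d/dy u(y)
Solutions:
 -6*y + 9*log(cos(8*u(y)/9) - 1)/16 - 9*log(cos(8*u(y)/9) + 1)/16 = C1


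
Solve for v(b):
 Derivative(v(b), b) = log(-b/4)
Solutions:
 v(b) = C1 + b*log(-b) + b*(-2*log(2) - 1)


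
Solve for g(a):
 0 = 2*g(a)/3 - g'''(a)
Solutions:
 g(a) = C3*exp(2^(1/3)*3^(2/3)*a/3) + (C1*sin(2^(1/3)*3^(1/6)*a/2) + C2*cos(2^(1/3)*3^(1/6)*a/2))*exp(-2^(1/3)*3^(2/3)*a/6)


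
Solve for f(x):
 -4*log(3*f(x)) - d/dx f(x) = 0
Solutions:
 Integral(1/(log(_y) + log(3)), (_y, f(x)))/4 = C1 - x


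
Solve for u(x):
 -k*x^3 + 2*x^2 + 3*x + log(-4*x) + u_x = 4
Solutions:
 u(x) = C1 + k*x^4/4 - 2*x^3/3 - 3*x^2/2 - x*log(-x) + x*(5 - 2*log(2))


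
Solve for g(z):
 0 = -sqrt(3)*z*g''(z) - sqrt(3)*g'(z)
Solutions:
 g(z) = C1 + C2*log(z)


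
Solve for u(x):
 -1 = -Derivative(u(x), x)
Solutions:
 u(x) = C1 + x


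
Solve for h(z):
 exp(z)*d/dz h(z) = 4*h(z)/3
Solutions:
 h(z) = C1*exp(-4*exp(-z)/3)


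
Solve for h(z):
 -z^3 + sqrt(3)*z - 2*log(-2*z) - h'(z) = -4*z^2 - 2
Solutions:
 h(z) = C1 - z^4/4 + 4*z^3/3 + sqrt(3)*z^2/2 - 2*z*log(-z) + 2*z*(2 - log(2))


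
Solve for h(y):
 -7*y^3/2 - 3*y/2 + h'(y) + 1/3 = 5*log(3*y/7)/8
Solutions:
 h(y) = C1 + 7*y^4/8 + 3*y^2/4 + 5*y*log(y)/8 - 5*y*log(7)/8 - 23*y/24 + 5*y*log(3)/8


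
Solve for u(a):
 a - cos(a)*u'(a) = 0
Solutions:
 u(a) = C1 + Integral(a/cos(a), a)


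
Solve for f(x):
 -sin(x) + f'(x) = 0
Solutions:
 f(x) = C1 - cos(x)


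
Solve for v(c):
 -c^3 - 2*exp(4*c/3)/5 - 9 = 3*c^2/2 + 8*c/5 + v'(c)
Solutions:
 v(c) = C1 - c^4/4 - c^3/2 - 4*c^2/5 - 9*c - 3*exp(4*c/3)/10


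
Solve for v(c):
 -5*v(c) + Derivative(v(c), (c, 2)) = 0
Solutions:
 v(c) = C1*exp(-sqrt(5)*c) + C2*exp(sqrt(5)*c)


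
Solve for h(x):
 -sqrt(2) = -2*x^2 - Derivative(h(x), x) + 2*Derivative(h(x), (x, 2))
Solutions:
 h(x) = C1 + C2*exp(x/2) - 2*x^3/3 - 4*x^2 - 16*x + sqrt(2)*x


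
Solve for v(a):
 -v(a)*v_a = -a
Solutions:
 v(a) = -sqrt(C1 + a^2)
 v(a) = sqrt(C1 + a^2)


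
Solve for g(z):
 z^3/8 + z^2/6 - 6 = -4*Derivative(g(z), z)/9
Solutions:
 g(z) = C1 - 9*z^4/128 - z^3/8 + 27*z/2


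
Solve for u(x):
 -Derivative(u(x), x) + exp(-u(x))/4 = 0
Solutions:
 u(x) = log(C1 + x/4)


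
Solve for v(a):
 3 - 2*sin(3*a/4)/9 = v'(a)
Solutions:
 v(a) = C1 + 3*a + 8*cos(3*a/4)/27


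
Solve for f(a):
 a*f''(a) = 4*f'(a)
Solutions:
 f(a) = C1 + C2*a^5


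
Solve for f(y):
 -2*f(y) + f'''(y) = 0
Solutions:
 f(y) = C3*exp(2^(1/3)*y) + (C1*sin(2^(1/3)*sqrt(3)*y/2) + C2*cos(2^(1/3)*sqrt(3)*y/2))*exp(-2^(1/3)*y/2)


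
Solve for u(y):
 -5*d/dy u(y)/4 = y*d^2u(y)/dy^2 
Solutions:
 u(y) = C1 + C2/y^(1/4)


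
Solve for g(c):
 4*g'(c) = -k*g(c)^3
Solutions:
 g(c) = -sqrt(2)*sqrt(-1/(C1 - c*k))
 g(c) = sqrt(2)*sqrt(-1/(C1 - c*k))


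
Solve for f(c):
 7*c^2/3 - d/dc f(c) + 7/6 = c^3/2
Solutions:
 f(c) = C1 - c^4/8 + 7*c^3/9 + 7*c/6


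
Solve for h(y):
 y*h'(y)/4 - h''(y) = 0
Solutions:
 h(y) = C1 + C2*erfi(sqrt(2)*y/4)


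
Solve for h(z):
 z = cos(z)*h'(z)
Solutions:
 h(z) = C1 + Integral(z/cos(z), z)


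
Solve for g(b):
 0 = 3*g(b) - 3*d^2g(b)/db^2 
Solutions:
 g(b) = C1*exp(-b) + C2*exp(b)


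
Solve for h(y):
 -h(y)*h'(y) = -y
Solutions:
 h(y) = -sqrt(C1 + y^2)
 h(y) = sqrt(C1 + y^2)


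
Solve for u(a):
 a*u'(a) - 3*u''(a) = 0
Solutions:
 u(a) = C1 + C2*erfi(sqrt(6)*a/6)


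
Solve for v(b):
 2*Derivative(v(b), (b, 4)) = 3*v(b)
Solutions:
 v(b) = C1*exp(-2^(3/4)*3^(1/4)*b/2) + C2*exp(2^(3/4)*3^(1/4)*b/2) + C3*sin(2^(3/4)*3^(1/4)*b/2) + C4*cos(2^(3/4)*3^(1/4)*b/2)


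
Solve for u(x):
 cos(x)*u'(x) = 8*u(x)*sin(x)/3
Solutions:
 u(x) = C1/cos(x)^(8/3)


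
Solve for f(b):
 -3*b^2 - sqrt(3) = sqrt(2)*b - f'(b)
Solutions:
 f(b) = C1 + b^3 + sqrt(2)*b^2/2 + sqrt(3)*b


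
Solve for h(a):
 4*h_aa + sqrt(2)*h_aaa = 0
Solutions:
 h(a) = C1 + C2*a + C3*exp(-2*sqrt(2)*a)


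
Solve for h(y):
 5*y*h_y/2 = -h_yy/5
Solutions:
 h(y) = C1 + C2*erf(5*y/2)


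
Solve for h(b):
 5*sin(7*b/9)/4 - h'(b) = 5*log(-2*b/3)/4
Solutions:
 h(b) = C1 - 5*b*log(-b)/4 - 5*b*log(2)/4 + 5*b/4 + 5*b*log(3)/4 - 45*cos(7*b/9)/28


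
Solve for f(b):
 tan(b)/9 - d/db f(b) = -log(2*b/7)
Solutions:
 f(b) = C1 + b*log(b) - b*log(7) - b + b*log(2) - log(cos(b))/9


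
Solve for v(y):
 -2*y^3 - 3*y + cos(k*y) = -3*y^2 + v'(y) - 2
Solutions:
 v(y) = C1 - y^4/2 + y^3 - 3*y^2/2 + 2*y + sin(k*y)/k


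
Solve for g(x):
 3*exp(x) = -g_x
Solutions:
 g(x) = C1 - 3*exp(x)


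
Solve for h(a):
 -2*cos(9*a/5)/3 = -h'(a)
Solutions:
 h(a) = C1 + 10*sin(9*a/5)/27


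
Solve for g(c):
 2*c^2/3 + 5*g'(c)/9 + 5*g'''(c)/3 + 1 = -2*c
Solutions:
 g(c) = C1 + C2*sin(sqrt(3)*c/3) + C3*cos(sqrt(3)*c/3) - 2*c^3/5 - 9*c^2/5 + 27*c/5


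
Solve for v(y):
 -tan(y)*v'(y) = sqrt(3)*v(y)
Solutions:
 v(y) = C1/sin(y)^(sqrt(3))


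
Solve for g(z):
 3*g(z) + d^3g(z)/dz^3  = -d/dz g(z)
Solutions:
 g(z) = C1*exp(6^(1/3)*z*(-2*3^(1/3)/(27 + sqrt(741))^(1/3) + 2^(1/3)*(27 + sqrt(741))^(1/3))/12)*sin(2^(1/3)*3^(1/6)*z*(6/(27 + sqrt(741))^(1/3) + 2^(1/3)*3^(2/3)*(27 + sqrt(741))^(1/3))/12) + C2*exp(6^(1/3)*z*(-2*3^(1/3)/(27 + sqrt(741))^(1/3) + 2^(1/3)*(27 + sqrt(741))^(1/3))/12)*cos(2^(1/3)*3^(1/6)*z*(6/(27 + sqrt(741))^(1/3) + 2^(1/3)*3^(2/3)*(27 + sqrt(741))^(1/3))/12) + C3*exp(-6^(1/3)*z*(-2*3^(1/3)/(27 + sqrt(741))^(1/3) + 2^(1/3)*(27 + sqrt(741))^(1/3))/6)


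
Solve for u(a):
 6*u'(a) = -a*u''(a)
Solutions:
 u(a) = C1 + C2/a^5


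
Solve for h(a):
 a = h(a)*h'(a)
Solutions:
 h(a) = -sqrt(C1 + a^2)
 h(a) = sqrt(C1 + a^2)


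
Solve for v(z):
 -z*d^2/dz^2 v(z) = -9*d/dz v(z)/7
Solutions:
 v(z) = C1 + C2*z^(16/7)


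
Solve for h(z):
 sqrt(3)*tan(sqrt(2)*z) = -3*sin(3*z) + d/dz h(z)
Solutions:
 h(z) = C1 - sqrt(6)*log(cos(sqrt(2)*z))/2 - cos(3*z)


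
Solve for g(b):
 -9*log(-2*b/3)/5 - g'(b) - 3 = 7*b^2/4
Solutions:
 g(b) = C1 - 7*b^3/12 - 9*b*log(-b)/5 + 3*b*(-3*log(2) - 2 + 3*log(3))/5


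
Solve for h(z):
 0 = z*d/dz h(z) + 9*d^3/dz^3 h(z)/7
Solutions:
 h(z) = C1 + Integral(C2*airyai(-21^(1/3)*z/3) + C3*airybi(-21^(1/3)*z/3), z)


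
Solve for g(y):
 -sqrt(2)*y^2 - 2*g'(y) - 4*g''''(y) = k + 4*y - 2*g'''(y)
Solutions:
 g(y) = C1 + C2*exp(y*((6*sqrt(78) + 53)^(-1/3) + 2 + (6*sqrt(78) + 53)^(1/3))/12)*sin(sqrt(3)*y*(-(6*sqrt(78) + 53)^(1/3) + (6*sqrt(78) + 53)^(-1/3))/12) + C3*exp(y*((6*sqrt(78) + 53)^(-1/3) + 2 + (6*sqrt(78) + 53)^(1/3))/12)*cos(sqrt(3)*y*(-(6*sqrt(78) + 53)^(1/3) + (6*sqrt(78) + 53)^(-1/3))/12) + C4*exp(y*(-(6*sqrt(78) + 53)^(1/3) - 1/(6*sqrt(78) + 53)^(1/3) + 1)/6) - k*y/2 - sqrt(2)*y^3/6 - y^2 - sqrt(2)*y


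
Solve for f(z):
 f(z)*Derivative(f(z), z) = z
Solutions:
 f(z) = -sqrt(C1 + z^2)
 f(z) = sqrt(C1 + z^2)


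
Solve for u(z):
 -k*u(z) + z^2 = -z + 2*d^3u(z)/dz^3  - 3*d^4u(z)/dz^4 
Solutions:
 u(z) = C1*exp(z*Piecewise((-sqrt(-2^(2/3)*k^(1/3)/3 + 1/9)/2 - sqrt(2^(2/3)*k^(1/3)/3 + 2/9 - 2/(27*sqrt(-2^(2/3)*k^(1/3)/3 + 1/9)))/2 + 1/6, Eq(k, 0)), (-sqrt(-2*k/(9*(-k/108 + sqrt(k^3/729 + k^2/11664))^(1/3)) + 2*(-k/108 + sqrt(k^3/729 + k^2/11664))^(1/3) + 1/9)/2 - sqrt(2*k/(9*(-k/108 + sqrt(k^3/729 + k^2/11664))^(1/3)) - 2*(-k/108 + sqrt(k^3/729 + k^2/11664))^(1/3) + 2/9 - 2/(27*sqrt(-2*k/(9*(-k/108 + sqrt(k^3/729 + k^2/11664))^(1/3)) + 2*(-k/108 + sqrt(k^3/729 + k^2/11664))^(1/3) + 1/9)))/2 + 1/6, True))) + C2*exp(z*Piecewise((-sqrt(-2^(2/3)*k^(1/3)/3 + 1/9)/2 + sqrt(2^(2/3)*k^(1/3)/3 + 2/9 - 2/(27*sqrt(-2^(2/3)*k^(1/3)/3 + 1/9)))/2 + 1/6, Eq(k, 0)), (-sqrt(-2*k/(9*(-k/108 + sqrt(k^3/729 + k^2/11664))^(1/3)) + 2*(-k/108 + sqrt(k^3/729 + k^2/11664))^(1/3) + 1/9)/2 + sqrt(2*k/(9*(-k/108 + sqrt(k^3/729 + k^2/11664))^(1/3)) - 2*(-k/108 + sqrt(k^3/729 + k^2/11664))^(1/3) + 2/9 - 2/(27*sqrt(-2*k/(9*(-k/108 + sqrt(k^3/729 + k^2/11664))^(1/3)) + 2*(-k/108 + sqrt(k^3/729 + k^2/11664))^(1/3) + 1/9)))/2 + 1/6, True))) + C3*exp(z*Piecewise((sqrt(-2^(2/3)*k^(1/3)/3 + 1/9)/2 - sqrt(2^(2/3)*k^(1/3)/3 + 2/9 + 2/(27*sqrt(-2^(2/3)*k^(1/3)/3 + 1/9)))/2 + 1/6, Eq(k, 0)), (sqrt(-2*k/(9*(-k/108 + sqrt(k^3/729 + k^2/11664))^(1/3)) + 2*(-k/108 + sqrt(k^3/729 + k^2/11664))^(1/3) + 1/9)/2 - sqrt(2*k/(9*(-k/108 + sqrt(k^3/729 + k^2/11664))^(1/3)) - 2*(-k/108 + sqrt(k^3/729 + k^2/11664))^(1/3) + 2/9 + 2/(27*sqrt(-2*k/(9*(-k/108 + sqrt(k^3/729 + k^2/11664))^(1/3)) + 2*(-k/108 + sqrt(k^3/729 + k^2/11664))^(1/3) + 1/9)))/2 + 1/6, True))) + C4*exp(z*Piecewise((sqrt(-2^(2/3)*k^(1/3)/3 + 1/9)/2 + sqrt(2^(2/3)*k^(1/3)/3 + 2/9 + 2/(27*sqrt(-2^(2/3)*k^(1/3)/3 + 1/9)))/2 + 1/6, Eq(k, 0)), (sqrt(-2*k/(9*(-k/108 + sqrt(k^3/729 + k^2/11664))^(1/3)) + 2*(-k/108 + sqrt(k^3/729 + k^2/11664))^(1/3) + 1/9)/2 + sqrt(2*k/(9*(-k/108 + sqrt(k^3/729 + k^2/11664))^(1/3)) - 2*(-k/108 + sqrt(k^3/729 + k^2/11664))^(1/3) + 2/9 + 2/(27*sqrt(-2*k/(9*(-k/108 + sqrt(k^3/729 + k^2/11664))^(1/3)) + 2*(-k/108 + sqrt(k^3/729 + k^2/11664))^(1/3) + 1/9)))/2 + 1/6, True))) + z^2/k + z/k


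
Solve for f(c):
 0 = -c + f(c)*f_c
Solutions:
 f(c) = -sqrt(C1 + c^2)
 f(c) = sqrt(C1 + c^2)


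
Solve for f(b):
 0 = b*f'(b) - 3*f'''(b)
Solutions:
 f(b) = C1 + Integral(C2*airyai(3^(2/3)*b/3) + C3*airybi(3^(2/3)*b/3), b)


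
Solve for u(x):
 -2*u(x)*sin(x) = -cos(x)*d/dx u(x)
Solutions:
 u(x) = C1/cos(x)^2


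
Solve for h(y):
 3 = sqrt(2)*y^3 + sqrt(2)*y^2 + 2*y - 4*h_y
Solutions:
 h(y) = C1 + sqrt(2)*y^4/16 + sqrt(2)*y^3/12 + y^2/4 - 3*y/4


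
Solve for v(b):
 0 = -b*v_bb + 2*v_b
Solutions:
 v(b) = C1 + C2*b^3


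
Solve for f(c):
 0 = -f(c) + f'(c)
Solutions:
 f(c) = C1*exp(c)


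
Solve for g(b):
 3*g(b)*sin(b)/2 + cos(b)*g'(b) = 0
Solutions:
 g(b) = C1*cos(b)^(3/2)


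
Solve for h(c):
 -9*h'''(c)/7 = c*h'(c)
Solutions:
 h(c) = C1 + Integral(C2*airyai(-21^(1/3)*c/3) + C3*airybi(-21^(1/3)*c/3), c)


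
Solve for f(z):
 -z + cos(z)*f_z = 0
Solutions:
 f(z) = C1 + Integral(z/cos(z), z)


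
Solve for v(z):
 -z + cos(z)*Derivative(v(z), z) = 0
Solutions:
 v(z) = C1 + Integral(z/cos(z), z)


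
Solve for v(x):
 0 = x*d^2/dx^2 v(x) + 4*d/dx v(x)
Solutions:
 v(x) = C1 + C2/x^3


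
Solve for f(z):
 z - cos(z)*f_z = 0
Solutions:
 f(z) = C1 + Integral(z/cos(z), z)


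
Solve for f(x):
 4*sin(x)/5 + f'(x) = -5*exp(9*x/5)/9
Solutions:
 f(x) = C1 - 25*exp(9*x/5)/81 + 4*cos(x)/5


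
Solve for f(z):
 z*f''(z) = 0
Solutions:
 f(z) = C1 + C2*z


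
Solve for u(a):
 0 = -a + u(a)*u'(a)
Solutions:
 u(a) = -sqrt(C1 + a^2)
 u(a) = sqrt(C1 + a^2)


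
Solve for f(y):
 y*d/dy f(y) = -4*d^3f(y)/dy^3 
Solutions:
 f(y) = C1 + Integral(C2*airyai(-2^(1/3)*y/2) + C3*airybi(-2^(1/3)*y/2), y)


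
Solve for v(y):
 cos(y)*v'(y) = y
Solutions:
 v(y) = C1 + Integral(y/cos(y), y)


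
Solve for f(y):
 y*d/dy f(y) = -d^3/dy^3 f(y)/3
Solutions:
 f(y) = C1 + Integral(C2*airyai(-3^(1/3)*y) + C3*airybi(-3^(1/3)*y), y)


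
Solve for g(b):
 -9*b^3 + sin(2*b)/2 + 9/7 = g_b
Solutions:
 g(b) = C1 - 9*b^4/4 + 9*b/7 - cos(2*b)/4


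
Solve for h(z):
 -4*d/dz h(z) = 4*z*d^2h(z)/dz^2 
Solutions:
 h(z) = C1 + C2*log(z)


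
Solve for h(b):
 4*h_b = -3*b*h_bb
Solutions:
 h(b) = C1 + C2/b^(1/3)


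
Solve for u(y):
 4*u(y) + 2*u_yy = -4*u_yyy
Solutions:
 u(y) = C1*exp(y*(-2 + (6*sqrt(330) + 109)^(-1/3) + (6*sqrt(330) + 109)^(1/3))/12)*sin(sqrt(3)*y*(-(6*sqrt(330) + 109)^(1/3) + (6*sqrt(330) + 109)^(-1/3))/12) + C2*exp(y*(-2 + (6*sqrt(330) + 109)^(-1/3) + (6*sqrt(330) + 109)^(1/3))/12)*cos(sqrt(3)*y*(-(6*sqrt(330) + 109)^(1/3) + (6*sqrt(330) + 109)^(-1/3))/12) + C3*exp(-y*((6*sqrt(330) + 109)^(-1/3) + 1 + (6*sqrt(330) + 109)^(1/3))/6)


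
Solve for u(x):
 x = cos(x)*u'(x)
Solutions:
 u(x) = C1 + Integral(x/cos(x), x)


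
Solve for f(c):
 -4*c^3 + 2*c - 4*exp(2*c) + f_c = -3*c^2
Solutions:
 f(c) = C1 + c^4 - c^3 - c^2 + 2*exp(2*c)


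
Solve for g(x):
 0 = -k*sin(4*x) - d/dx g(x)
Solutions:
 g(x) = C1 + k*cos(4*x)/4


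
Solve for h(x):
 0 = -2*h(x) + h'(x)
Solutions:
 h(x) = C1*exp(2*x)


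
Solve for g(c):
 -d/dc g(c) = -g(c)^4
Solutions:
 g(c) = (-1/(C1 + 3*c))^(1/3)
 g(c) = (-1/(C1 + c))^(1/3)*(-3^(2/3) - 3*3^(1/6)*I)/6
 g(c) = (-1/(C1 + c))^(1/3)*(-3^(2/3) + 3*3^(1/6)*I)/6


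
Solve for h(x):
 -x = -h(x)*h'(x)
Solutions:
 h(x) = -sqrt(C1 + x^2)
 h(x) = sqrt(C1 + x^2)
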